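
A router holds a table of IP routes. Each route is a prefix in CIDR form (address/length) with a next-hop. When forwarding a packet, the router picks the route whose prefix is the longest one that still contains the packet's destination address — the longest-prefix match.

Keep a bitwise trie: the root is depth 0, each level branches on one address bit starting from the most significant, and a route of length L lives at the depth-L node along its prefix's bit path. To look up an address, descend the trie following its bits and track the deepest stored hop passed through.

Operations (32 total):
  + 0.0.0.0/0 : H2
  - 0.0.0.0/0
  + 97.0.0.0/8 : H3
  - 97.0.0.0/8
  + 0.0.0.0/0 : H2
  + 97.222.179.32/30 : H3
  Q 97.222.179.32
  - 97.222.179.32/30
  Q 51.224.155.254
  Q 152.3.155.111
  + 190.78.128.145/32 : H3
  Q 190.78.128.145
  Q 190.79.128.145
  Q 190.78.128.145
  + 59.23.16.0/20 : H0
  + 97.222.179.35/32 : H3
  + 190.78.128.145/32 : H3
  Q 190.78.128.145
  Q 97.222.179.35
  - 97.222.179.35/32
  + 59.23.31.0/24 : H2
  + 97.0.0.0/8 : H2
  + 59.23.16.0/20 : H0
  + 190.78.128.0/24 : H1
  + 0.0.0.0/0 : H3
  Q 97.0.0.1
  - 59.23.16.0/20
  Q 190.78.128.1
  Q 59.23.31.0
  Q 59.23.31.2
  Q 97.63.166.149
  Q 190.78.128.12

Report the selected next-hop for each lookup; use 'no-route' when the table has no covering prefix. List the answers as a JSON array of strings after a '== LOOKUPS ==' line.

Process each operation:
  add 0.0.0.0/0 -> H2 at depth 0
  del 0.0.0.0/0 (clear depth 0)
  add 97.0.0.0/8 -> H3 at depth 8
  del 97.0.0.0/8 (clear depth 8)
  add 0.0.0.0/0 -> H2 at depth 0
  add 97.222.179.32/30 -> H3 at depth 30
  Q 97.222.179.32: descend 011000011101111010110011001000 ; hops seen [H2,H3] ; pick H3
  del 97.222.179.32/30 (clear depth 30)
  Q 51.224.155.254: descend 0 ; hops seen [H2] ; pick H2
  Q 152.3.155.111: descend ε ; hops seen [H2] ; pick H2
  add 190.78.128.145/32 -> H3 at depth 32
  Q 190.78.128.145: descend 10111110010011101000000010010001 ; hops seen [H2,H3] ; pick H3
  Q 190.79.128.145: descend 101111100100111 ; hops seen [H2] ; pick H2
  Q 190.78.128.145: descend 10111110010011101000000010010001 ; hops seen [H2,H3] ; pick H3
  add 59.23.16.0/20 -> H0 at depth 20
  add 97.222.179.35/32 -> H3 at depth 32
  add 190.78.128.145/32 -> H3 at depth 32
  Q 190.78.128.145: descend 10111110010011101000000010010001 ; hops seen [H2,H3] ; pick H3
  Q 97.222.179.35: descend 01100001110111101011001100100011 ; hops seen [H2,H3] ; pick H3
  del 97.222.179.35/32 (clear depth 32)
  add 59.23.31.0/24 -> H2 at depth 24
  add 97.0.0.0/8 -> H2 at depth 8
  add 59.23.16.0/20 -> H0 at depth 20
  add 190.78.128.0/24 -> H1 at depth 24
  add 0.0.0.0/0 -> H3 at depth 0
  Q 97.0.0.1: descend 01100001 ; hops seen [H3,H2] ; pick H2
  del 59.23.16.0/20 (clear depth 20)
  Q 190.78.128.1: descend 101111100100111010000000 ; hops seen [H3,H1] ; pick H1
  Q 59.23.31.0: descend 001110110001011100011111 ; hops seen [H3,H2] ; pick H2
  Q 59.23.31.2: descend 001110110001011100011111 ; hops seen [H3,H2] ; pick H2
  Q 97.63.166.149: descend 01100001 ; hops seen [H3,H2] ; pick H2
  Q 190.78.128.12: descend 101111100100111010000000 ; hops seen [H3,H1] ; pick H1

== LOOKUPS ==
["H3","H2","H2","H3","H2","H3","H3","H3","H2","H1","H2","H2","H2","H1"]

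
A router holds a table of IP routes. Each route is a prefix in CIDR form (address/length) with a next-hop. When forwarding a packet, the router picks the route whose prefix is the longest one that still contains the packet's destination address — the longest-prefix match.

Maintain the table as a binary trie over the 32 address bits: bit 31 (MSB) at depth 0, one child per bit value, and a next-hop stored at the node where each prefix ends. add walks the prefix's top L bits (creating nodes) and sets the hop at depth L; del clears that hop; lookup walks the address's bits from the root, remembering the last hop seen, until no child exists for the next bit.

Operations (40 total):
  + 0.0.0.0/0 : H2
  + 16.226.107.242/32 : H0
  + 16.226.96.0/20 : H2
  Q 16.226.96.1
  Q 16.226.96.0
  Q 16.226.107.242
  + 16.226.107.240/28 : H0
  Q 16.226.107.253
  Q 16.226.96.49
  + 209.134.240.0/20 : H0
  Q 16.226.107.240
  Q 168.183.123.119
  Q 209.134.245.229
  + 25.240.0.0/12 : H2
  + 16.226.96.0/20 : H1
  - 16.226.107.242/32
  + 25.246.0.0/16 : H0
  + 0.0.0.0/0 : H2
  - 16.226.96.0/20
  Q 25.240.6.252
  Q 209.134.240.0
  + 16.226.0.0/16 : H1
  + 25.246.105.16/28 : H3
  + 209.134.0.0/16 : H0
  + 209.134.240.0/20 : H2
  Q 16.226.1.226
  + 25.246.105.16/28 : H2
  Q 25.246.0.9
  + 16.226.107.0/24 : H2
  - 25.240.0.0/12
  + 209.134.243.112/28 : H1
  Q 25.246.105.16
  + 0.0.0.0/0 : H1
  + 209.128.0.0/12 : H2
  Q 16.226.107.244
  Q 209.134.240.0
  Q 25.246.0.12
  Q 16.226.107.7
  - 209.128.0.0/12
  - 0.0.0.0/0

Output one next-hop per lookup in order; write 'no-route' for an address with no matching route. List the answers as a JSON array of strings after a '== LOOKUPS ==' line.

Apply in order:
  + 0.0.0.0/0 (H2) depth=0
  + 16.226.107.242/32 (H0) depth=32
  + 16.226.96.0/20 (H2) depth=20
  Q 16.226.96.1: descend 00010000111000100110 ; hops seen [H2,H2] ; pick H2
  Q 16.226.96.0: descend 00010000111000100110 ; hops seen [H2,H2] ; pick H2
  Q 16.226.107.242: descend 00010000111000100110101111110010 ; hops seen [H2,H2,H0] ; pick H0
  + 16.226.107.240/28 (H0) depth=28
  Q 16.226.107.253: descend 0001000011100010011010111111 ; hops seen [H2,H2,H0] ; pick H0
  Q 16.226.96.49: descend 00010000111000100110 ; hops seen [H2,H2] ; pick H2
  + 209.134.240.0/20 (H0) depth=20
  Q 16.226.107.240: descend 000100001110001001101011111100 ; hops seen [H2,H2,H0] ; pick H0
  Q 168.183.123.119: descend 1 ; hops seen [H2] ; pick H2
  Q 209.134.245.229: descend 11010001100001101111 ; hops seen [H2,H0] ; pick H0
  + 25.240.0.0/12 (H2) depth=12
  + 16.226.96.0/20 (H1) depth=20
  - 16.226.107.242/32 clear@32
  + 25.246.0.0/16 (H0) depth=16
  + 0.0.0.0/0 (H2) depth=0
  - 16.226.96.0/20 clear@20
  Q 25.240.6.252: descend 0001100111110 ; hops seen [H2,H2] ; pick H2
  Q 209.134.240.0: descend 11010001100001101111 ; hops seen [H2,H0] ; pick H0
  + 16.226.0.0/16 (H1) depth=16
  + 25.246.105.16/28 (H3) depth=28
  + 209.134.0.0/16 (H0) depth=16
  + 209.134.240.0/20 (H2) depth=20
  Q 16.226.1.226: descend 00010000111000100 ; hops seen [H2,H1] ; pick H1
  + 25.246.105.16/28 (H2) depth=28
  Q 25.246.0.9: descend 00011001111101100 ; hops seen [H2,H2,H0] ; pick H0
  + 16.226.107.0/24 (H2) depth=24
  - 25.240.0.0/12 clear@12
  + 209.134.243.112/28 (H1) depth=28
  Q 25.246.105.16: descend 0001100111110110011010010001 ; hops seen [H2,H0,H2] ; pick H2
  + 0.0.0.0/0 (H1) depth=0
  + 209.128.0.0/12 (H2) depth=12
  Q 16.226.107.244: descend 00010000111000100110101111110 ; hops seen [H1,H1,H2,H0] ; pick H0
  Q 209.134.240.0: descend 1101000110000110111100 ; hops seen [H1,H2,H0,H2] ; pick H2
  Q 25.246.0.12: descend 00011001111101100 ; hops seen [H1,H0] ; pick H0
  Q 16.226.107.7: descend 000100001110001001101011 ; hops seen [H1,H1,H2] ; pick H2
  - 209.128.0.0/12 clear@12
  - 0.0.0.0/0 clear@0

== LOOKUPS ==
["H2","H2","H0","H0","H2","H0","H2","H0","H2","H0","H1","H0","H2","H0","H2","H0","H2"]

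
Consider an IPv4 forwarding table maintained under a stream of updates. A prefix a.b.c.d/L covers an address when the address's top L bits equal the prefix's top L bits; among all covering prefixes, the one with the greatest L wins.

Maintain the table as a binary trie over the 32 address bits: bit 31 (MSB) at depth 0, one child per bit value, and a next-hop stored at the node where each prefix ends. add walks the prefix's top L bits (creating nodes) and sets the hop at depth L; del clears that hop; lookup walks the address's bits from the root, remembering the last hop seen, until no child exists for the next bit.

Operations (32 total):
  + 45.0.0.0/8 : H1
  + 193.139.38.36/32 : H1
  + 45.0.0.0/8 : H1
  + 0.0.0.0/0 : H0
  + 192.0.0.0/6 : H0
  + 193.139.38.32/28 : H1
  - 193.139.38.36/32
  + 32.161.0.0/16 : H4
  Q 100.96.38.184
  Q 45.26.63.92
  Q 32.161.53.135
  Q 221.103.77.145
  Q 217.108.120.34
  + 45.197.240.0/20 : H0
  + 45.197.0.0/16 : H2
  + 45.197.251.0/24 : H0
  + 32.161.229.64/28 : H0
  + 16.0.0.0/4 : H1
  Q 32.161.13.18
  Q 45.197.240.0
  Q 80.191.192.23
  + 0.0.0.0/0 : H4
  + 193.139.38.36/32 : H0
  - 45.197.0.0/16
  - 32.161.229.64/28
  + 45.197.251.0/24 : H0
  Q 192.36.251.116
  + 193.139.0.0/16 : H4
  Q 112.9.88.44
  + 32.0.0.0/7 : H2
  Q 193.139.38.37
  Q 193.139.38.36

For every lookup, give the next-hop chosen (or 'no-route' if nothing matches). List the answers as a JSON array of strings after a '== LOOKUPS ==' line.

Process each operation:
  + 45.0.0.0/8 (H1) depth=8
  + 193.139.38.36/32 (H1) depth=32
  + 45.0.0.0/8 (H1) depth=8
  + 0.0.0.0/0 (H0) depth=0
  + 192.0.0.0/6 (H0) depth=6
  + 193.139.38.32/28 (H1) depth=28
  del 193.139.38.36/32 (clear depth 32)
  + 32.161.0.0/16 (H4) depth=16
  ? 100.96.38.184  path d0:H0→d1:-  best=H0
  ? 45.26.63.92  path d0:H0→d1:-→d2:-→d3:-→d4:-→d5:-→d6:-→d7:-→d8:H1  best=H1
  ? 32.161.53.135  path d0:H0→d1:-→d2:-→d3:-→d4:-→d5:-→d6:-→d7:-→d8:-→d9:-→d10:-→d11:-→d12:-→d13:-→d14:-→d15:-→d16:H4  best=H4
  ? 221.103.77.145  path d0:H0→d1:-→d2:-→d3:-  best=H0
  ? 217.108.120.34  path d0:H0→d1:-→d2:-→d3:-  best=H0
  + 45.197.240.0/20 (H0) depth=20
  + 45.197.0.0/16 (H2) depth=16
  + 45.197.251.0/24 (H0) depth=24
  + 32.161.229.64/28 (H0) depth=28
  + 16.0.0.0/4 (H1) depth=4
  ? 32.161.13.18  path d0:H0→d1:-→d2:-→d3:-→d4:-→d5:-→d6:-→d7:-→d8:-→d9:-→d10:-→d11:-→d12:-→d13:-→d14:-→d15:-→d16:H4  best=H4
  ? 45.197.240.0  path d0:H0→d1:-→d2:-→d3:-→d4:-→d5:-→d6:-→d7:-→d8:H1→d9:-→d10:-→d11:-→d12:-→d13:-→d14:-→d15:-→d16:H2→d17:-→d18:-→d19:-→d20:H0  best=H0
  ? 80.191.192.23  path d0:H0→d1:-  best=H0
  + 0.0.0.0/0 (H4) depth=0
  + 193.139.38.36/32 (H0) depth=32
  del 45.197.0.0/16 (clear depth 16)
  del 32.161.229.64/28 (clear depth 28)
  + 45.197.251.0/24 (H0) depth=24
  ? 192.36.251.116  path d0:H4→d1:-→d2:-→d3:-→d4:-→d5:-→d6:H0→d7:-  best=H0
  + 193.139.0.0/16 (H4) depth=16
  ? 112.9.88.44  path d0:H4→d1:-  best=H4
  + 32.0.0.0/7 (H2) depth=7
  ? 193.139.38.37  path d0:H4→d1:-→d2:-→d3:-→d4:-→d5:-→d6:H0→d7:-→d8:-→d9:-→d10:-→d11:-→d12:-→d13:-→d14:-→d15:-→d16:H4→d17:-→d18:-→d19:-→d20:-→d21:-→d22:-→d23:-→d24:-→d25:-→d26:-→d27:-→d28:H1→d29:-→d30:-→d31:-  best=H1
  ? 193.139.38.36  path d0:H4→d1:-→d2:-→d3:-→d4:-→d5:-→d6:H0→d7:-→d8:-→d9:-→d10:-→d11:-→d12:-→d13:-→d14:-→d15:-→d16:H4→d17:-→d18:-→d19:-→d20:-→d21:-→d22:-→d23:-→d24:-→d25:-→d26:-→d27:-→d28:H1→d29:-→d30:-→d31:-→d32:H0  best=H0

== LOOKUPS ==
["H0","H1","H4","H0","H0","H4","H0","H0","H0","H4","H1","H0"]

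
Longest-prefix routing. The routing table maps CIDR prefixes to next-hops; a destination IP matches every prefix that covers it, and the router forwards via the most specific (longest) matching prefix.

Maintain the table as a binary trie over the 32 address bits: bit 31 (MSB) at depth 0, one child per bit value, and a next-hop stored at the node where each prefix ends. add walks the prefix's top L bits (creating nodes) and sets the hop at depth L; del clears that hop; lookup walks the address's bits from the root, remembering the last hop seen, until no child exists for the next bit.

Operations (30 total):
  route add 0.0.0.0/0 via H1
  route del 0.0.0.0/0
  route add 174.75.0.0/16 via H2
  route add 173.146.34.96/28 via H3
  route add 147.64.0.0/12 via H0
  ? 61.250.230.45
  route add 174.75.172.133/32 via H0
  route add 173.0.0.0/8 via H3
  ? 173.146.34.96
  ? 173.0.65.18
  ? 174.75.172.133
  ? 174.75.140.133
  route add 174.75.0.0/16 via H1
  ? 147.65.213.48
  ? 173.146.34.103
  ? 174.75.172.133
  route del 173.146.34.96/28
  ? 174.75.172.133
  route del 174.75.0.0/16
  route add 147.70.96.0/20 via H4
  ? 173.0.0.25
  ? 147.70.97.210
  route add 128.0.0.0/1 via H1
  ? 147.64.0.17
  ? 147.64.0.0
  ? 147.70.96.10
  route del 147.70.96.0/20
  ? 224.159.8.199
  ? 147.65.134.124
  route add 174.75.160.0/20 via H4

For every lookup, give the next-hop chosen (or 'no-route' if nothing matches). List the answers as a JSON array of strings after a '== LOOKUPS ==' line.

Trace:
  + 0.0.0.0/0 (H1) depth=0
  - 0.0.0.0/0 clear@0
  + 174.75.0.0/16 (H2) depth=16
  + 173.146.34.96/28 (H3) depth=28
  + 147.64.0.0/12 (H0) depth=12
  Q 61.250.230.45: descend ε ; hops seen [∅] ; pick no-route
  + 174.75.172.133/32 (H0) depth=32
  + 173.0.0.0/8 (H3) depth=8
  Q 173.146.34.96: descend 1010110110010010001000100110 ; hops seen [H3,H3] ; pick H3
  Q 173.0.65.18: descend 10101101 ; hops seen [H3] ; pick H3
  Q 174.75.172.133: descend 10101110010010111010110010000101 ; hops seen [H2,H0] ; pick H0
  Q 174.75.140.133: descend 101011100100101110 ; hops seen [H2] ; pick H2
  + 174.75.0.0/16 (H1) depth=16
  Q 147.65.213.48: descend 100100110100 ; hops seen [H0] ; pick H0
  Q 173.146.34.103: descend 1010110110010010001000100110 ; hops seen [H3,H3] ; pick H3
  Q 174.75.172.133: descend 10101110010010111010110010000101 ; hops seen [H1,H0] ; pick H0
  - 173.146.34.96/28 clear@28
  Q 174.75.172.133: descend 10101110010010111010110010000101 ; hops seen [H1,H0] ; pick H0
  - 174.75.0.0/16 clear@16
  + 147.70.96.0/20 (H4) depth=20
  Q 173.0.0.25: descend 10101101 ; hops seen [H3] ; pick H3
  Q 147.70.97.210: descend 10010011010001100110 ; hops seen [H0,H4] ; pick H4
  + 128.0.0.0/1 (H1) depth=1
  Q 147.64.0.17: descend 1001001101000 ; hops seen [H1,H0] ; pick H0
  Q 147.64.0.0: descend 1001001101000 ; hops seen [H1,H0] ; pick H0
  Q 147.70.96.10: descend 10010011010001100110 ; hops seen [H1,H0,H4] ; pick H4
  - 147.70.96.0/20 clear@20
  Q 224.159.8.199: descend 1 ; hops seen [H1] ; pick H1
  Q 147.65.134.124: descend 1001001101000 ; hops seen [H1,H0] ; pick H0
  + 174.75.160.0/20 (H4) depth=20

== LOOKUPS ==
["no-route","H3","H3","H0","H2","H0","H3","H0","H0","H3","H4","H0","H0","H4","H1","H0"]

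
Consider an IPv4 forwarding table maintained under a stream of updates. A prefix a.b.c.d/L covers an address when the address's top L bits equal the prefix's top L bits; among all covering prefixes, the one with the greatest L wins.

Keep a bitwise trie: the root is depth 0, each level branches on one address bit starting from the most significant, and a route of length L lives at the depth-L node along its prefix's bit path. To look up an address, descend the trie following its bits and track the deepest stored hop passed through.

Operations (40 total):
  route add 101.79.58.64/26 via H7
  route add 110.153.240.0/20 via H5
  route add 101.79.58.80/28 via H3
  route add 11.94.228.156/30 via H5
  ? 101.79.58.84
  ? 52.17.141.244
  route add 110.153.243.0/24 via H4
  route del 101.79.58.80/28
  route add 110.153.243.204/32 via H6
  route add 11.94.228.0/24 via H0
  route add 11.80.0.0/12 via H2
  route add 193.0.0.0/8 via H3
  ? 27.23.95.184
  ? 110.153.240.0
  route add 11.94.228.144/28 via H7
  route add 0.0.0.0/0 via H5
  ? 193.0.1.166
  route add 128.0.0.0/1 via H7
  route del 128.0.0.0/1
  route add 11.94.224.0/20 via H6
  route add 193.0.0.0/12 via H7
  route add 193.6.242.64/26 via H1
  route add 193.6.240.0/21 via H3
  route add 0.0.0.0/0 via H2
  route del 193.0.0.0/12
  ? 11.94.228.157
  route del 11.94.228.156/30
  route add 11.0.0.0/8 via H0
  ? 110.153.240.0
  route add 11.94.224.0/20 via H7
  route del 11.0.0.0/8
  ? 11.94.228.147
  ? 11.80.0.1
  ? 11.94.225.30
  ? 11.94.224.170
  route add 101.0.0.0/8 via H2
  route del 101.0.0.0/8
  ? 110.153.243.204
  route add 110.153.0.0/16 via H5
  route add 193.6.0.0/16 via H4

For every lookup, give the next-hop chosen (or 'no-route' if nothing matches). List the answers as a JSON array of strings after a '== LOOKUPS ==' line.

Trace:
  + 101.79.58.64/26 (H7) depth=26
  + 110.153.240.0/20 (H5) depth=20
  + 101.79.58.80/28 (H3) depth=28
  + 11.94.228.156/30 (H5) depth=30
  lookup 101.79.58.84: bits 0110010101001111001110100101 walk d0:-→d1:-→d2:-→d3:-→d4:-→d5:-→d6:-→d7:-→d8:-→d9:-→d10:-→d11:-→d12:-→d13:-→d14:-→d15:-→d16:-→d17:-→d18:-→d19:-→d20:-→d21:-→d22:-→d23:-→d24:-→d25:-→d26:H7→d27:-→d28:H3 -> H3
  lookup 52.17.141.244: bits 00 walk d0:-→d1:-→d2:- -> no-route
  + 110.153.243.0/24 (H4) depth=24
  - 101.79.58.80/28 clear@28
  + 110.153.243.204/32 (H6) depth=32
  + 11.94.228.0/24 (H0) depth=24
  + 11.80.0.0/12 (H2) depth=12
  + 193.0.0.0/8 (H3) depth=8
  lookup 27.23.95.184: bits 000 walk d0:-→d1:-→d2:-→d3:- -> no-route
  lookup 110.153.240.0: bits 0110111010011001111100 walk d0:-→d1:-→d2:-→d3:-→d4:-→d5:-→d6:-→d7:-→d8:-→d9:-→d10:-→d11:-→d12:-→d13:-→d14:-→d15:-→d16:-→d17:-→d18:-→d19:-→d20:H5→d21:-→d22:- -> H5
  + 11.94.228.144/28 (H7) depth=28
  + 0.0.0.0/0 (H5) depth=0
  lookup 193.0.1.166: bits 11000001 walk d0:H5→d1:-→d2:-→d3:-→d4:-→d5:-→d6:-→d7:-→d8:H3 -> H3
  + 128.0.0.0/1 (H7) depth=1
  - 128.0.0.0/1 clear@1
  + 11.94.224.0/20 (H6) depth=20
  + 193.0.0.0/12 (H7) depth=12
  + 193.6.242.64/26 (H1) depth=26
  + 193.6.240.0/21 (H3) depth=21
  + 0.0.0.0/0 (H2) depth=0
  - 193.0.0.0/12 clear@12
  lookup 11.94.228.157: bits 000010110101111011100100100111 walk d0:H2→d1:-→d2:-→d3:-→d4:-→d5:-→d6:-→d7:-→d8:-→d9:-→d10:-→d11:-→d12:H2→d13:-→d14:-→d15:-→d16:-→d17:-→d18:-→d19:-→d20:H6→d21:-→d22:-→d23:-→d24:H0→d25:-→d26:-→d27:-→d28:H7→d29:-→d30:H5 -> H5
  - 11.94.228.156/30 clear@30
  + 11.0.0.0/8 (H0) depth=8
  lookup 110.153.240.0: bits 0110111010011001111100 walk d0:H2→d1:-→d2:-→d3:-→d4:-→d5:-→d6:-→d7:-→d8:-→d9:-→d10:-→d11:-→d12:-→d13:-→d14:-→d15:-→d16:-→d17:-→d18:-→d19:-→d20:H5→d21:-→d22:- -> H5
  + 11.94.224.0/20 (H7) depth=20
  - 11.0.0.0/8 clear@8
  lookup 11.94.228.147: bits 0000101101011110111001001001 walk d0:H2→d1:-→d2:-→d3:-→d4:-→d5:-→d6:-→d7:-→d8:-→d9:-→d10:-→d11:-→d12:H2→d13:-→d14:-→d15:-→d16:-→d17:-→d18:-→d19:-→d20:H7→d21:-→d22:-→d23:-→d24:H0→d25:-→d26:-→d27:-→d28:H7 -> H7
  lookup 11.80.0.1: bits 000010110101 walk d0:H2→d1:-→d2:-→d3:-→d4:-→d5:-→d6:-→d7:-→d8:-→d9:-→d10:-→d11:-→d12:H2 -> H2
  lookup 11.94.225.30: bits 000010110101111011100 walk d0:H2→d1:-→d2:-→d3:-→d4:-→d5:-→d6:-→d7:-→d8:-→d9:-→d10:-→d11:-→d12:H2→d13:-→d14:-→d15:-→d16:-→d17:-→d18:-→d19:-→d20:H7→d21:- -> H7
  lookup 11.94.224.170: bits 000010110101111011100 walk d0:H2→d1:-→d2:-→d3:-→d4:-→d5:-→d6:-→d7:-→d8:-→d9:-→d10:-→d11:-→d12:H2→d13:-→d14:-→d15:-→d16:-→d17:-→d18:-→d19:-→d20:H7→d21:- -> H7
  + 101.0.0.0/8 (H2) depth=8
  - 101.0.0.0/8 clear@8
  lookup 110.153.243.204: bits 01101110100110011111001111001100 walk d0:H2→d1:-→d2:-→d3:-→d4:-→d5:-→d6:-→d7:-→d8:-→d9:-→d10:-→d11:-→d12:-→d13:-→d14:-→d15:-→d16:-→d17:-→d18:-→d19:-→d20:H5→d21:-→d22:-→d23:-→d24:H4→d25:-→d26:-→d27:-→d28:-→d29:-→d30:-→d31:-→d32:H6 -> H6
  + 110.153.0.0/16 (H5) depth=16
  + 193.6.0.0/16 (H4) depth=16

== LOOKUPS ==
["H3","no-route","no-route","H5","H3","H5","H5","H7","H2","H7","H7","H6"]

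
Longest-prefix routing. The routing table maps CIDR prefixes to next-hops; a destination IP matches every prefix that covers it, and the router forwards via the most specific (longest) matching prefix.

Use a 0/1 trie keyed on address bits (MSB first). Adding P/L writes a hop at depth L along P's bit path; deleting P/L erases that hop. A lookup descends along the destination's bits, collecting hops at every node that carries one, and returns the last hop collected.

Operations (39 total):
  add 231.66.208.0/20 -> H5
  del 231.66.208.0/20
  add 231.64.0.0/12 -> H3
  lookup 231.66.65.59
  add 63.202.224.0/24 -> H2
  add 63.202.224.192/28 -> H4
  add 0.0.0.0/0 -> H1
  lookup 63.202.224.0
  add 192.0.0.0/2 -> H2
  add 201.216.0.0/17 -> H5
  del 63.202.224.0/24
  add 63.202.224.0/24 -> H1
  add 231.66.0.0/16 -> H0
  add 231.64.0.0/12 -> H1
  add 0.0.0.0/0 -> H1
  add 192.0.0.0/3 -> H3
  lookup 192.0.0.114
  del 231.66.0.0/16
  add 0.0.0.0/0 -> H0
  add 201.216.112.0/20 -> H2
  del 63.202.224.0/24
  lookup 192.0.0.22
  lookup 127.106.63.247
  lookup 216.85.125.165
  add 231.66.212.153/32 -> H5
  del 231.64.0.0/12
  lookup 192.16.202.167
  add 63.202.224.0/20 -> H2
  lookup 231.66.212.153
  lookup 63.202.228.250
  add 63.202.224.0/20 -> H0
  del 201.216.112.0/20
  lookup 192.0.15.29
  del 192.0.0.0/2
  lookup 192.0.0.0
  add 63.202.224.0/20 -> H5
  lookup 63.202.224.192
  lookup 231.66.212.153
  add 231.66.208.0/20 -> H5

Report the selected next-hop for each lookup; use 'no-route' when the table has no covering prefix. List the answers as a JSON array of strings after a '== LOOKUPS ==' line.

Trace:
  add 231.66.208.0/20 -> H5 at depth 20
  del 231.66.208.0/20 (clear depth 20)
  add 231.64.0.0/12 -> H3 at depth 12
  ? 231.66.65.59  path d0:-→d1:-→d2:-→d3:-→d4:-→d5:-→d6:-→d7:-→d8:-→d9:-→d10:-→d11:-→d12:H3→d13:-→d14:-→d15:-→d16:-  best=H3
  add 63.202.224.0/24 -> H2 at depth 24
  add 63.202.224.192/28 -> H4 at depth 28
  add 0.0.0.0/0 -> H1 at depth 0
  ? 63.202.224.0  path d0:H1→d1:-→d2:-→d3:-→d4:-→d5:-→d6:-→d7:-→d8:-→d9:-→d10:-→d11:-→d12:-→d13:-→d14:-→d15:-→d16:-→d17:-→d18:-→d19:-→d20:-→d21:-→d22:-→d23:-→d24:H2  best=H2
  add 192.0.0.0/2 -> H2 at depth 2
  add 201.216.0.0/17 -> H5 at depth 17
  del 63.202.224.0/24 (clear depth 24)
  add 63.202.224.0/24 -> H1 at depth 24
  add 231.66.0.0/16 -> H0 at depth 16
  add 231.64.0.0/12 -> H1 at depth 12
  add 0.0.0.0/0 -> H1 at depth 0
  add 192.0.0.0/3 -> H3 at depth 3
  ? 192.0.0.114  path d0:H1→d1:-→d2:H2→d3:H3→d4:-  best=H3
  del 231.66.0.0/16 (clear depth 16)
  add 0.0.0.0/0 -> H0 at depth 0
  add 201.216.112.0/20 -> H2 at depth 20
  del 63.202.224.0/24 (clear depth 24)
  ? 192.0.0.22  path d0:H0→d1:-→d2:H2→d3:H3→d4:-  best=H3
  ? 127.106.63.247  path d0:H0→d1:-  best=H0
  ? 216.85.125.165  path d0:H0→d1:-→d2:H2→d3:H3  best=H3
  add 231.66.212.153/32 -> H5 at depth 32
  del 231.64.0.0/12 (clear depth 12)
  ? 192.16.202.167  path d0:H0→d1:-→d2:H2→d3:H3→d4:-  best=H3
  add 63.202.224.0/20 -> H2 at depth 20
  ? 231.66.212.153  path d0:H0→d1:-→d2:H2→d3:-→d4:-→d5:-→d6:-→d7:-→d8:-→d9:-→d10:-→d11:-→d12:-→d13:-→d14:-→d15:-→d16:-→d17:-→d18:-→d19:-→d20:-→d21:-→d22:-→d23:-→d24:-→d25:-→d26:-→d27:-→d28:-→d29:-→d30:-→d31:-→d32:H5  best=H5
  ? 63.202.228.250  path d0:H0→d1:-→d2:-→d3:-→d4:-→d5:-→d6:-→d7:-→d8:-→d9:-→d10:-→d11:-→d12:-→d13:-→d14:-→d15:-→d16:-→d17:-→d18:-→d19:-→d20:H2→d21:-  best=H2
  add 63.202.224.0/20 -> H0 at depth 20
  del 201.216.112.0/20 (clear depth 20)
  ? 192.0.15.29  path d0:H0→d1:-→d2:H2→d3:H3→d4:-  best=H3
  del 192.0.0.0/2 (clear depth 2)
  ? 192.0.0.0  path d0:H0→d1:-→d2:-→d3:H3→d4:-  best=H3
  add 63.202.224.0/20 -> H5 at depth 20
  ? 63.202.224.192  path d0:H0→d1:-→d2:-→d3:-→d4:-→d5:-→d6:-→d7:-→d8:-→d9:-→d10:-→d11:-→d12:-→d13:-→d14:-→d15:-→d16:-→d17:-→d18:-→d19:-→d20:H5→d21:-→d22:-→d23:-→d24:-→d25:-→d26:-→d27:-→d28:H4  best=H4
  ? 231.66.212.153  path d0:H0→d1:-→d2:-→d3:-→d4:-→d5:-→d6:-→d7:-→d8:-→d9:-→d10:-→d11:-→d12:-→d13:-→d14:-→d15:-→d16:-→d17:-→d18:-→d19:-→d20:-→d21:-→d22:-→d23:-→d24:-→d25:-→d26:-→d27:-→d28:-→d29:-→d30:-→d31:-→d32:H5  best=H5
  add 231.66.208.0/20 -> H5 at depth 20

== LOOKUPS ==
["H3","H2","H3","H3","H0","H3","H3","H5","H2","H3","H3","H4","H5"]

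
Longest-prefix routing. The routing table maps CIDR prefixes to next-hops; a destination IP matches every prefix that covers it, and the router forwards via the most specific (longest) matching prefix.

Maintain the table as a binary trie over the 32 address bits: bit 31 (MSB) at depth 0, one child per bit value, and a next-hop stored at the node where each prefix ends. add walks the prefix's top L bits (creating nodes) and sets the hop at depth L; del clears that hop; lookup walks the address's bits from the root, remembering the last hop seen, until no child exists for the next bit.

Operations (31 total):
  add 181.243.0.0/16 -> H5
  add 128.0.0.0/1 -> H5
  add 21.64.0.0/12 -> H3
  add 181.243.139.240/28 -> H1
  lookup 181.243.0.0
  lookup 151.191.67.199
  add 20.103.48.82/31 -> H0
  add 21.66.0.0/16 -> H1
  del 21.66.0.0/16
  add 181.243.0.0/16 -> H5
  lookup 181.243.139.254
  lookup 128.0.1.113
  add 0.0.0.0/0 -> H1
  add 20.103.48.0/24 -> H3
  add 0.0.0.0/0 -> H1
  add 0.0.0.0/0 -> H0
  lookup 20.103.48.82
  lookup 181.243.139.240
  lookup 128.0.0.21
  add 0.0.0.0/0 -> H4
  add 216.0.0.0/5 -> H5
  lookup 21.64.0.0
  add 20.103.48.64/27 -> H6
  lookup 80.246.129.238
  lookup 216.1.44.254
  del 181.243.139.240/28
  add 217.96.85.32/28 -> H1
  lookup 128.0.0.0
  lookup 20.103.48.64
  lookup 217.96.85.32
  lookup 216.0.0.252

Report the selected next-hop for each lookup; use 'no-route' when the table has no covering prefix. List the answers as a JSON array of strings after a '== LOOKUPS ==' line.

Apply in order:
  add 181.243.0.0/16 -> H5 at depth 16
  add 128.0.0.0/1 -> H5 at depth 1
  add 21.64.0.0/12 -> H3 at depth 12
  add 181.243.139.240/28 -> H1 at depth 28
  lookup 181.243.0.0: bits 1011010111110011 walk d0:-→d1:H5→d2:-→d3:-→d4:-→d5:-→d6:-→d7:-→d8:-→d9:-→d10:-→d11:-→d12:-→d13:-→d14:-→d15:-→d16:H5 -> H5
  lookup 151.191.67.199: bits 10 walk d0:-→d1:H5→d2:- -> H5
  add 20.103.48.82/31 -> H0 at depth 31
  add 21.66.0.0/16 -> H1 at depth 16
  del 21.66.0.0/16 (clear depth 16)
  add 181.243.0.0/16 -> H5 at depth 16
  lookup 181.243.139.254: bits 1011010111110011100010111111 walk d0:-→d1:H5→d2:-→d3:-→d4:-→d5:-→d6:-→d7:-→d8:-→d9:-→d10:-→d11:-→d12:-→d13:-→d14:-→d15:-→d16:H5→d17:-→d18:-→d19:-→d20:-→d21:-→d22:-→d23:-→d24:-→d25:-→d26:-→d27:-→d28:H1 -> H1
  lookup 128.0.1.113: bits 10 walk d0:-→d1:H5→d2:- -> H5
  add 0.0.0.0/0 -> H1 at depth 0
  add 20.103.48.0/24 -> H3 at depth 24
  add 0.0.0.0/0 -> H1 at depth 0
  add 0.0.0.0/0 -> H0 at depth 0
  lookup 20.103.48.82: bits 0001010001100111001100000101001 walk d0:H0→d1:-→d2:-→d3:-→d4:-→d5:-→d6:-→d7:-→d8:-→d9:-→d10:-→d11:-→d12:-→d13:-→d14:-→d15:-→d16:-→d17:-→d18:-→d19:-→d20:-→d21:-→d22:-→d23:-→d24:H3→d25:-→d26:-→d27:-→d28:-→d29:-→d30:-→d31:H0 -> H0
  lookup 181.243.139.240: bits 1011010111110011100010111111 walk d0:H0→d1:H5→d2:-→d3:-→d4:-→d5:-→d6:-→d7:-→d8:-→d9:-→d10:-→d11:-→d12:-→d13:-→d14:-→d15:-→d16:H5→d17:-→d18:-→d19:-→d20:-→d21:-→d22:-→d23:-→d24:-→d25:-→d26:-→d27:-→d28:H1 -> H1
  lookup 128.0.0.21: bits 10 walk d0:H0→d1:H5→d2:- -> H5
  add 0.0.0.0/0 -> H4 at depth 0
  add 216.0.0.0/5 -> H5 at depth 5
  lookup 21.64.0.0: bits 00010101010000 walk d0:H4→d1:-→d2:-→d3:-→d4:-→d5:-→d6:-→d7:-→d8:-→d9:-→d10:-→d11:-→d12:H3→d13:-→d14:- -> H3
  add 20.103.48.64/27 -> H6 at depth 27
  lookup 80.246.129.238: bits 0 walk d0:H4→d1:- -> H4
  lookup 216.1.44.254: bits 11011 walk d0:H4→d1:H5→d2:-→d3:-→d4:-→d5:H5 -> H5
  del 181.243.139.240/28 (clear depth 28)
  add 217.96.85.32/28 -> H1 at depth 28
  lookup 128.0.0.0: bits 10 walk d0:H4→d1:H5→d2:- -> H5
  lookup 20.103.48.64: bits 000101000110011100110000010 walk d0:H4→d1:-→d2:-→d3:-→d4:-→d5:-→d6:-→d7:-→d8:-→d9:-→d10:-→d11:-→d12:-→d13:-→d14:-→d15:-→d16:-→d17:-→d18:-→d19:-→d20:-→d21:-→d22:-→d23:-→d24:H3→d25:-→d26:-→d27:H6 -> H6
  lookup 217.96.85.32: bits 1101100101100000010101010010 walk d0:H4→d1:H5→d2:-→d3:-→d4:-→d5:H5→d6:-→d7:-→d8:-→d9:-→d10:-→d11:-→d12:-→d13:-→d14:-→d15:-→d16:-→d17:-→d18:-→d19:-→d20:-→d21:-→d22:-→d23:-→d24:-→d25:-→d26:-→d27:-→d28:H1 -> H1
  lookup 216.0.0.252: bits 1101100 walk d0:H4→d1:H5→d2:-→d3:-→d4:-→d5:H5→d6:-→d7:- -> H5

== LOOKUPS ==
["H5","H5","H1","H5","H0","H1","H5","H3","H4","H5","H5","H6","H1","H5"]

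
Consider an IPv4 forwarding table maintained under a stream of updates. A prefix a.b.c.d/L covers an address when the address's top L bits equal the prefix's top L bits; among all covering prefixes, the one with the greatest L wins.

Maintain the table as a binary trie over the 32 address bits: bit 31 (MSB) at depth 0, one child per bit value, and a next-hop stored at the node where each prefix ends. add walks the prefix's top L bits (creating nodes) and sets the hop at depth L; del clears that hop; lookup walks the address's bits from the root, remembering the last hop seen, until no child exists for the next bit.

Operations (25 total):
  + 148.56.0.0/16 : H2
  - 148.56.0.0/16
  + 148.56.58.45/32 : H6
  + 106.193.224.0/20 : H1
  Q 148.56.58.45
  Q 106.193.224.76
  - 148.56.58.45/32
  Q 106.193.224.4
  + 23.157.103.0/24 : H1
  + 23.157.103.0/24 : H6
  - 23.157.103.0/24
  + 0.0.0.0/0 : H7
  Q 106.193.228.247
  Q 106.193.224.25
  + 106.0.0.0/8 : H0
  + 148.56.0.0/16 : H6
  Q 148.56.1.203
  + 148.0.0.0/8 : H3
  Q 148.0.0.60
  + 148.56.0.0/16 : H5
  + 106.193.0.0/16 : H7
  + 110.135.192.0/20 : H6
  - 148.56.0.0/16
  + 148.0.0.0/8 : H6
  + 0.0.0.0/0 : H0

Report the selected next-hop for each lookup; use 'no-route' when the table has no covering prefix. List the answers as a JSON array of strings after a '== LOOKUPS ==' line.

Trace:
  + 148.56.0.0/16 (H2) depth=16
  del 148.56.0.0/16 (clear depth 16)
  + 148.56.58.45/32 (H6) depth=32
  + 106.193.224.0/20 (H1) depth=20
  Q 148.56.58.45: descend 10010100001110000011101000101101 ; hops seen [H6] ; pick H6
  Q 106.193.224.76: descend 01101010110000011110 ; hops seen [H1] ; pick H1
  del 148.56.58.45/32 (clear depth 32)
  Q 106.193.224.4: descend 01101010110000011110 ; hops seen [H1] ; pick H1
  + 23.157.103.0/24 (H1) depth=24
  + 23.157.103.0/24 (H6) depth=24
  del 23.157.103.0/24 (clear depth 24)
  + 0.0.0.0/0 (H7) depth=0
  Q 106.193.228.247: descend 01101010110000011110 ; hops seen [H7,H1] ; pick H1
  Q 106.193.224.25: descend 01101010110000011110 ; hops seen [H7,H1] ; pick H1
  + 106.0.0.0/8 (H0) depth=8
  + 148.56.0.0/16 (H6) depth=16
  Q 148.56.1.203: descend 100101000011100000 ; hops seen [H7,H6] ; pick H6
  + 148.0.0.0/8 (H3) depth=8
  Q 148.0.0.60: descend 1001010000 ; hops seen [H7,H3] ; pick H3
  + 148.56.0.0/16 (H5) depth=16
  + 106.193.0.0/16 (H7) depth=16
  + 110.135.192.0/20 (H6) depth=20
  del 148.56.0.0/16 (clear depth 16)
  + 148.0.0.0/8 (H6) depth=8
  + 0.0.0.0/0 (H0) depth=0

== LOOKUPS ==
["H6","H1","H1","H1","H1","H6","H3"]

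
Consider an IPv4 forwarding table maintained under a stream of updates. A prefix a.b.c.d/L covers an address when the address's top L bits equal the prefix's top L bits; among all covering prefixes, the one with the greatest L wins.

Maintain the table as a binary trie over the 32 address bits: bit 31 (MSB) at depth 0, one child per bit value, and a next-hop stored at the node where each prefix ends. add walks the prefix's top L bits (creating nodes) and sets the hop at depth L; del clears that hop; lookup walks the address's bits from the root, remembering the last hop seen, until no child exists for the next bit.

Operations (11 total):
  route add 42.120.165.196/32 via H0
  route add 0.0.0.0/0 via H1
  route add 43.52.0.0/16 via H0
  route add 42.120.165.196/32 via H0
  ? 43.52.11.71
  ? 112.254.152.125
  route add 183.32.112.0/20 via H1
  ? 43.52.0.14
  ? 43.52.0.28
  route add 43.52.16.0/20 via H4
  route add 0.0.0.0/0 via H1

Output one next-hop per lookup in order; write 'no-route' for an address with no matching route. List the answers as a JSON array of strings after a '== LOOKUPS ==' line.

Trace:
  + 42.120.165.196/32 (H0) depth=32
  + 0.0.0.0/0 (H1) depth=0
  + 43.52.0.0/16 (H0) depth=16
  + 42.120.165.196/32 (H0) depth=32
  lookup 43.52.11.71: bits 0010101100110100 walk d0:H1→d1:-→d2:-→d3:-→d4:-→d5:-→d6:-→d7:-→d8:-→d9:-→d10:-→d11:-→d12:-→d13:-→d14:-→d15:-→d16:H0 -> H0
  lookup 112.254.152.125: bits 0 walk d0:H1→d1:- -> H1
  + 183.32.112.0/20 (H1) depth=20
  lookup 43.52.0.14: bits 0010101100110100 walk d0:H1→d1:-→d2:-→d3:-→d4:-→d5:-→d6:-→d7:-→d8:-→d9:-→d10:-→d11:-→d12:-→d13:-→d14:-→d15:-→d16:H0 -> H0
  lookup 43.52.0.28: bits 0010101100110100 walk d0:H1→d1:-→d2:-→d3:-→d4:-→d5:-→d6:-→d7:-→d8:-→d9:-→d10:-→d11:-→d12:-→d13:-→d14:-→d15:-→d16:H0 -> H0
  + 43.52.16.0/20 (H4) depth=20
  + 0.0.0.0/0 (H1) depth=0

== LOOKUPS ==
["H0","H1","H0","H0"]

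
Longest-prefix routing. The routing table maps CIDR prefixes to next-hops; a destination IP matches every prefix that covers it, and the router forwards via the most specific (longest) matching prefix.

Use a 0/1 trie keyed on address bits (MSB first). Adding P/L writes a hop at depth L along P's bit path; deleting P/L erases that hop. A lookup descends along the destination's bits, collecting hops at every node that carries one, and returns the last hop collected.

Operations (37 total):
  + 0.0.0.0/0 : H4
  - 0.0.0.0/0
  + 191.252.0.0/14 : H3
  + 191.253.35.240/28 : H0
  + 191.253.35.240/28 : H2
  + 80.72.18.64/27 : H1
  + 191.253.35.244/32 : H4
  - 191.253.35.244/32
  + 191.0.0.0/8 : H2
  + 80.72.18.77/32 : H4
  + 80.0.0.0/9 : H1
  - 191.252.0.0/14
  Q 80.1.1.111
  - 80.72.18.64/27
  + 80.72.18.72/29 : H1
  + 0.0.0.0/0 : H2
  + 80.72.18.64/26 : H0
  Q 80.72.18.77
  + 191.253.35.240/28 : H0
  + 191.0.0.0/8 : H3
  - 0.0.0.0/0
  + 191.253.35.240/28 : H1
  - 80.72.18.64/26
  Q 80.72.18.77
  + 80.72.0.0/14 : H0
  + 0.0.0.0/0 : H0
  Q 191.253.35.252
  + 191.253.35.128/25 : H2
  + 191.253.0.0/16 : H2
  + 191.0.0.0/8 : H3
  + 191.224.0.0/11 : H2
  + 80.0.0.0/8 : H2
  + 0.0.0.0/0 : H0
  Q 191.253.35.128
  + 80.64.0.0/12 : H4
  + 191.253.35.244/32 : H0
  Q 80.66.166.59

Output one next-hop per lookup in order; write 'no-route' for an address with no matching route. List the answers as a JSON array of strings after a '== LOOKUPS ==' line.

Trace:
  add 0.0.0.0/0 -> H4 at depth 0
  - 0.0.0.0/0 clear@0
  add 191.252.0.0/14 -> H3 at depth 14
  add 191.253.35.240/28 -> H0 at depth 28
  add 191.253.35.240/28 -> H2 at depth 28
  add 80.72.18.64/27 -> H1 at depth 27
  add 191.253.35.244/32 -> H4 at depth 32
  - 191.253.35.244/32 clear@32
  add 191.0.0.0/8 -> H2 at depth 8
  add 80.72.18.77/32 -> H4 at depth 32
  add 80.0.0.0/9 -> H1 at depth 9
  - 191.252.0.0/14 clear@14
  Q 80.1.1.111: descend 010100000 ; hops seen [H1] ; pick H1
  - 80.72.18.64/27 clear@27
  add 80.72.18.72/29 -> H1 at depth 29
  add 0.0.0.0/0 -> H2 at depth 0
  add 80.72.18.64/26 -> H0 at depth 26
  Q 80.72.18.77: descend 01010000010010000001001001001101 ; hops seen [H2,H1,H0,H1,H4] ; pick H4
  add 191.253.35.240/28 -> H0 at depth 28
  add 191.0.0.0/8 -> H3 at depth 8
  - 0.0.0.0/0 clear@0
  add 191.253.35.240/28 -> H1 at depth 28
  - 80.72.18.64/26 clear@26
  Q 80.72.18.77: descend 01010000010010000001001001001101 ; hops seen [H1,H1,H4] ; pick H4
  add 80.72.0.0/14 -> H0 at depth 14
  add 0.0.0.0/0 -> H0 at depth 0
  Q 191.253.35.252: descend 1011111111111101001000111111 ; hops seen [H0,H3,H1] ; pick H1
  add 191.253.35.128/25 -> H2 at depth 25
  add 191.253.0.0/16 -> H2 at depth 16
  add 191.0.0.0/8 -> H3 at depth 8
  add 191.224.0.0/11 -> H2 at depth 11
  add 80.0.0.0/8 -> H2 at depth 8
  add 0.0.0.0/0 -> H0 at depth 0
  Q 191.253.35.128: descend 1011111111111101001000111 ; hops seen [H0,H3,H2,H2,H2] ; pick H2
  add 80.64.0.0/12 -> H4 at depth 12
  add 191.253.35.244/32 -> H0 at depth 32
  Q 80.66.166.59: descend 010100000100 ; hops seen [H0,H2,H1,H4] ; pick H4

== LOOKUPS ==
["H1","H4","H4","H1","H2","H4"]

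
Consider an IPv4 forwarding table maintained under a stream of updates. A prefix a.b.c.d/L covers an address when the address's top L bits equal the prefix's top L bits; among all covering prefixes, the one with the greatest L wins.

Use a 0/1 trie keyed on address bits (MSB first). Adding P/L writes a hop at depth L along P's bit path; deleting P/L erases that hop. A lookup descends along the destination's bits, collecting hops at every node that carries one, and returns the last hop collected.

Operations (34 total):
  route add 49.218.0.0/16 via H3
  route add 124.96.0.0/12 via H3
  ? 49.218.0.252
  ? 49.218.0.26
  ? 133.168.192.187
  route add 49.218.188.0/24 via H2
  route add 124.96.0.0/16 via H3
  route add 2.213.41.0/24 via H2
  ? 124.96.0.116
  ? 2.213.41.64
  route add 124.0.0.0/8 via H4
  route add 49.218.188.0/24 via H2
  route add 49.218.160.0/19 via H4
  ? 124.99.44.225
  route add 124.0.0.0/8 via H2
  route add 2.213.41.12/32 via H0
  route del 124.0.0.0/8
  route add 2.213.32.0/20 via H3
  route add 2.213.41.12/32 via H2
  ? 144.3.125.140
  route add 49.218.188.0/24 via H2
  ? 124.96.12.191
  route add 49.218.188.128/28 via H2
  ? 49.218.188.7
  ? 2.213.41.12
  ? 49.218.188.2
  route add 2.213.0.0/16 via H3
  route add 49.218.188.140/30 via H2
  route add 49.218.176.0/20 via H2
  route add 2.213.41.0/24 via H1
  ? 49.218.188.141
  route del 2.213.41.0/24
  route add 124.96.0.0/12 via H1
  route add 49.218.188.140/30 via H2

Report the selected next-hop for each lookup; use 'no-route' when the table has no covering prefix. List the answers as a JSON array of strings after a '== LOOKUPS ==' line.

Process each operation:
  + 49.218.0.0/16 (H3) depth=16
  + 124.96.0.0/12 (H3) depth=12
  lookup 49.218.0.252: bits 0011000111011010 walk d0:-→d1:-→d2:-→d3:-→d4:-→d5:-→d6:-→d7:-→d8:-→d9:-→d10:-→d11:-→d12:-→d13:-→d14:-→d15:-→d16:H3 -> H3
  lookup 49.218.0.26: bits 0011000111011010 walk d0:-→d1:-→d2:-→d3:-→d4:-→d5:-→d6:-→d7:-→d8:-→d9:-→d10:-→d11:-→d12:-→d13:-→d14:-→d15:-→d16:H3 -> H3
  lookup 133.168.192.187: bits ε walk d0:- -> no-route
  + 49.218.188.0/24 (H2) depth=24
  + 124.96.0.0/16 (H3) depth=16
  + 2.213.41.0/24 (H2) depth=24
  lookup 124.96.0.116: bits 0111110001100000 walk d0:-→d1:-→d2:-→d3:-→d4:-→d5:-→d6:-→d7:-→d8:-→d9:-→d10:-→d11:-→d12:H3→d13:-→d14:-→d15:-→d16:H3 -> H3
  lookup 2.213.41.64: bits 000000101101010100101001 walk d0:-→d1:-→d2:-→d3:-→d4:-→d5:-→d6:-→d7:-→d8:-→d9:-→d10:-→d11:-→d12:-→d13:-→d14:-→d15:-→d16:-→d17:-→d18:-→d19:-→d20:-→d21:-→d22:-→d23:-→d24:H2 -> H2
  + 124.0.0.0/8 (H4) depth=8
  + 49.218.188.0/24 (H2) depth=24
  + 49.218.160.0/19 (H4) depth=19
  lookup 124.99.44.225: bits 01111100011000 walk d0:-→d1:-→d2:-→d3:-→d4:-→d5:-→d6:-→d7:-→d8:H4→d9:-→d10:-→d11:-→d12:H3→d13:-→d14:- -> H3
  + 124.0.0.0/8 (H2) depth=8
  + 2.213.41.12/32 (H0) depth=32
  del 124.0.0.0/8 (clear depth 8)
  + 2.213.32.0/20 (H3) depth=20
  + 2.213.41.12/32 (H2) depth=32
  lookup 144.3.125.140: bits ε walk d0:- -> no-route
  + 49.218.188.0/24 (H2) depth=24
  lookup 124.96.12.191: bits 0111110001100000 walk d0:-→d1:-→d2:-→d3:-→d4:-→d5:-→d6:-→d7:-→d8:-→d9:-→d10:-→d11:-→d12:H3→d13:-→d14:-→d15:-→d16:H3 -> H3
  + 49.218.188.128/28 (H2) depth=28
  lookup 49.218.188.7: bits 001100011101101010111100 walk d0:-→d1:-→d2:-→d3:-→d4:-→d5:-→d6:-→d7:-→d8:-→d9:-→d10:-→d11:-→d12:-→d13:-→d14:-→d15:-→d16:H3→d17:-→d18:-→d19:H4→d20:-→d21:-→d22:-→d23:-→d24:H2 -> H2
  lookup 2.213.41.12: bits 00000010110101010010100100001100 walk d0:-→d1:-→d2:-→d3:-→d4:-→d5:-→d6:-→d7:-→d8:-→d9:-→d10:-→d11:-→d12:-→d13:-→d14:-→d15:-→d16:-→d17:-→d18:-→d19:-→d20:H3→d21:-→d22:-→d23:-→d24:H2→d25:-→d26:-→d27:-→d28:-→d29:-→d30:-→d31:-→d32:H2 -> H2
  lookup 49.218.188.2: bits 001100011101101010111100 walk d0:-→d1:-→d2:-→d3:-→d4:-→d5:-→d6:-→d7:-→d8:-→d9:-→d10:-→d11:-→d12:-→d13:-→d14:-→d15:-→d16:H3→d17:-→d18:-→d19:H4→d20:-→d21:-→d22:-→d23:-→d24:H2 -> H2
  + 2.213.0.0/16 (H3) depth=16
  + 49.218.188.140/30 (H2) depth=30
  + 49.218.176.0/20 (H2) depth=20
  + 2.213.41.0/24 (H1) depth=24
  lookup 49.218.188.141: bits 001100011101101010111100100011 walk d0:-→d1:-→d2:-→d3:-→d4:-→d5:-→d6:-→d7:-→d8:-→d9:-→d10:-→d11:-→d12:-→d13:-→d14:-→d15:-→d16:H3→d17:-→d18:-→d19:H4→d20:H2→d21:-→d22:-→d23:-→d24:H2→d25:-→d26:-→d27:-→d28:H2→d29:-→d30:H2 -> H2
  del 2.213.41.0/24 (clear depth 24)
  + 124.96.0.0/12 (H1) depth=12
  + 49.218.188.140/30 (H2) depth=30

== LOOKUPS ==
["H3","H3","no-route","H3","H2","H3","no-route","H3","H2","H2","H2","H2"]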